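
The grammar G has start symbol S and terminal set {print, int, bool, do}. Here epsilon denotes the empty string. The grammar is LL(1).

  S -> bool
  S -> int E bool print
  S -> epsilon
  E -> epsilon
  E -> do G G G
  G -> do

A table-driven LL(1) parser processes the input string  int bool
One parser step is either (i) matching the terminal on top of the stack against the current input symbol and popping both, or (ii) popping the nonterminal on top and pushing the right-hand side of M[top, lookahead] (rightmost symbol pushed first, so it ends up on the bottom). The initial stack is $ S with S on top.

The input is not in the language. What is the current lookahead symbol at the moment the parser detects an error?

     Stack               Input       Action
  1  $ S                 int bool $  expand S -> int E bool print
  2  $ print bool E int  int bool $  match int
  3  $ print bool E      bool $      expand E -> epsilon
  4  $ print bool        bool $      match bool
  5  $ print             $           error: top is terminal print but lookahead is $

$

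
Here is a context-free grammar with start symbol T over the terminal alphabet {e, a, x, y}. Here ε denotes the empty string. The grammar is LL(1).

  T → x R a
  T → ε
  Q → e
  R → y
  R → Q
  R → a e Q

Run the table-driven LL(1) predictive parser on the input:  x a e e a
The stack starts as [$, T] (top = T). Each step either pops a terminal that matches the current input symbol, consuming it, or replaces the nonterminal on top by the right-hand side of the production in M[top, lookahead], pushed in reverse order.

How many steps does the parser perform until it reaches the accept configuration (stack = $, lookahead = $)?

     Stack      Input        Action
  1  $ T        x a e e a $  expand T → x R a
  2  $ a R x    x a e e a $  match x
  3  $ a R      a e e a $    expand R → a e Q
  4  $ a Q e a  a e e a $    match a
  5  $ a Q e    e e a $      match e
  6  $ a Q      e a $        expand Q → e
  7  $ a e      e a $        match e
  8  $ a        a $          match a
Accept reached after 8 steps.

8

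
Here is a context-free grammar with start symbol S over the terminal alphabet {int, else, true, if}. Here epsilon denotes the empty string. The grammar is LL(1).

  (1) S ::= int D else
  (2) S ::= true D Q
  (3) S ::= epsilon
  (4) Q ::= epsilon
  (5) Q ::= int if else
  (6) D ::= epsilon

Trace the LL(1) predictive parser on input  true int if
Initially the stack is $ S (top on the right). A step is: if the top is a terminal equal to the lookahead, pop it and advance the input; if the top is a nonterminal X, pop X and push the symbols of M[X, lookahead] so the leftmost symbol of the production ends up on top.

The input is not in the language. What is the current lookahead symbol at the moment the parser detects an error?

step 1: stack=$ S  input=true int if $  — expand S ::= true D Q
step 2: stack=$ Q D true  input=true int if $  — match true
step 3: stack=$ Q D  input=int if $  — expand D ::= epsilon
step 4: stack=$ Q  input=int if $  — expand Q ::= int if else
step 5: stack=$ else if int  input=int if $  — match int
step 6: stack=$ else if  input=if $  — match if
step 7: stack=$ else  input=$  — error: top is terminal else but lookahead is $

$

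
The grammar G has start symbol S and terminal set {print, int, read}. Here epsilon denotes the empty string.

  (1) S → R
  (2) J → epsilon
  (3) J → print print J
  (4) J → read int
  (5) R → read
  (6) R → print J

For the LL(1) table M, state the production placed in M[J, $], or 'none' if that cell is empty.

FIRST(J): from J→epsilon we get {epsilon}; from J→print print J we get {print}; from J→read int we get {read}. So FIRST(J) = {epsilon, print, read}.
FIRST(R): from R→read we get {read}; from R→print J we get {print}. So FIRST(R) = {print, read}.
FIRST(S): from S→R we get {print, read}. So FIRST(S) = {print, read}.
FOLLOW(S) includes $ since S is the start symbol.
FOLLOW(R): in S→R, the suffix after R is empty, so FOLLOW(R) ⊇ FOLLOW(S) = {$}. Thus FOLLOW(R) = {$}.
FOLLOW(J): in J→print print J, the suffix after J is empty (adds nothing new); in R→print J, the suffix after J is empty, so FOLLOW(J) ⊇ FOLLOW(R) = {$}. Thus FOLLOW(J) = {$}.
For J → epsilon: FIRST(epsilon) = {epsilon}, so it goes in M[J, t] for t ∈ {}; since epsilon ∈ FIRST, also for every t ∈ FOLLOW(J) = {$}.
For J → print print J: FIRST(print print J) = {print}, so it goes in M[J, t] for t ∈ {print}.
For J → read int: FIRST(read int) = {read}, so it goes in M[J, t] for t ∈ {read}.

J → epsilon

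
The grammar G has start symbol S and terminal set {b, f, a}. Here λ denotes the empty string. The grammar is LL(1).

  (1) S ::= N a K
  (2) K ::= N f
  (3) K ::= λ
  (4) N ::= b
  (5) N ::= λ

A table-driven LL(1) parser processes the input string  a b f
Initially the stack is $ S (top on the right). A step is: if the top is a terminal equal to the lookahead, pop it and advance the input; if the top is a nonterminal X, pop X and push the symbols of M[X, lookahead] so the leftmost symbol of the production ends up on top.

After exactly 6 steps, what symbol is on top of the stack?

f

step 1: stack=$ S  input=a b f $  — expand S ::= N a K
step 2: stack=$ K a N  input=a b f $  — expand N ::= λ
step 3: stack=$ K a  input=a b f $  — match a
step 4: stack=$ K  input=b f $  — expand K ::= N f
step 5: stack=$ f N  input=b f $  — expand N ::= b
step 6: stack=$ f b  input=b f $  — match b
Stack after step 6: $ f (top = f).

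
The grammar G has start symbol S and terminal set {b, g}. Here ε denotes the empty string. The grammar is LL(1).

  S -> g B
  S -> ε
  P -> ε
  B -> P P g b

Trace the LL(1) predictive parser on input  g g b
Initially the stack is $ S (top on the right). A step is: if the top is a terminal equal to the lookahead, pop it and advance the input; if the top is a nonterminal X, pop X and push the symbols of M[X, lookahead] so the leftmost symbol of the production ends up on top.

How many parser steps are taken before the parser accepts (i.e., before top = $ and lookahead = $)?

     Stack      Input    Action
  1  $ S        g g b $  expand S -> g B
  2  $ B g      g g b $  match g
  3  $ B        g b $    expand B -> P P g b
  4  $ b g P P  g b $    expand P -> ε
  5  $ b g P    g b $    expand P -> ε
  6  $ b g      g b $    match g
  7  $ b        b $      match b
Accept reached after 7 steps.

7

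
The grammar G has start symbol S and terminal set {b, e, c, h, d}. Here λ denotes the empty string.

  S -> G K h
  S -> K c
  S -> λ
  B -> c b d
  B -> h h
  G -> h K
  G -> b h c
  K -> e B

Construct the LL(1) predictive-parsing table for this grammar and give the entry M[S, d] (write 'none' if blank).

FIRST(B): from B->c b d we get {c}; from B->h h we get {h}. So FIRST(B) = {c, h}.
FIRST(G): from G->h K we get {h}; from G->b h c we get {b}. So FIRST(G) = {b, h}.
FIRST(K): from K->e B we get {e}. So FIRST(K) = {e}.
FIRST(S): from S->G K h we get {b, h}; from S->K c we get {e}; from S->λ we get {λ}. So FIRST(S) = {λ, b, e, h}.
FOLLOW(S) includes $ since S is the start symbol.
FOLLOW(S): S appears on no right-hand side. Thus FOLLOW(S) = {$}.
For S -> G K h: FIRST(G K h) = {b, h}, so it goes in M[S, t] for t ∈ {b, h}.
For S -> K c: FIRST(K c) = {e}, so it goes in M[S, t] for t ∈ {e}.
For S -> λ: FIRST(λ) = {λ}, so it goes in M[S, t] for t ∈ {}; since λ ∈ FIRST, also for every t ∈ FOLLOW(S) = {$}.
None of these place a production in M[S, d].

none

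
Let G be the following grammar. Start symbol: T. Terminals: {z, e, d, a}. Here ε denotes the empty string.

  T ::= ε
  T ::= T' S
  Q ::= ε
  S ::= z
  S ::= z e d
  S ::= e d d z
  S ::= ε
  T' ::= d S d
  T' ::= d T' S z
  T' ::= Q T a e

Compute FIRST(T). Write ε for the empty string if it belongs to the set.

FIRST(Q) = {ε}
FIRST(S) = {ε, e, z}
FIRST(T) = {ε, a, d}  (via T' S)
FIRST(T') = {a, d}  (via Q T a e)

{ε, a, d}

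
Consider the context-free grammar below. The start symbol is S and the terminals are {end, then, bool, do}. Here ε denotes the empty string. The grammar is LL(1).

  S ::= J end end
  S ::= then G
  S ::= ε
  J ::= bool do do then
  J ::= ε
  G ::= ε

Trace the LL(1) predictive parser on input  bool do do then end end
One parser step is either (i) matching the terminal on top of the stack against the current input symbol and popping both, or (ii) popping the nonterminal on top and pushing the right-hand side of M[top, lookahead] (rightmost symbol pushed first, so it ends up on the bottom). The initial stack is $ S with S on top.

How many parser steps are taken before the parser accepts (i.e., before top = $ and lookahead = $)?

     Stack                      Input                      Action
  1  $ S                        bool do do then end end $  expand S ::= J end end
  2  $ end end J                bool do do then end end $  expand J ::= bool do do then
  3  $ end end then do do bool  bool do do then end end $  match bool
  4  $ end end then do do       do do then end end $       match do
  5  $ end end then do          do then end end $          match do
  6  $ end end then             then end end $             match then
  7  $ end end                  end end $                  match end
  8  $ end                      end $                      match end
Accept reached after 8 steps.

8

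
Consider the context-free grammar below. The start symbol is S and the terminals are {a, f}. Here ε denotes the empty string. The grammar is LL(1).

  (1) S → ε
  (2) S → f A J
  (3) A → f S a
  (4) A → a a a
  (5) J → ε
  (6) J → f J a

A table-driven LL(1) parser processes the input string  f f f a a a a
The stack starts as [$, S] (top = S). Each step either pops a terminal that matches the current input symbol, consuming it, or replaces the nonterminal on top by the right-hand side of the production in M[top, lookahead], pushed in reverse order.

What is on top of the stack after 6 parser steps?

     Stack        Input            Action
  1  $ S          f f f a a a a $  expand S → f A J
  2  $ J A f      f f f a a a a $  match f
  3  $ J A        f f a a a a $    expand A → f S a
  4  $ J a S f    f f a a a a $    match f
  5  $ J a S      f a a a a $      expand S → f A J
  6  $ J a J A f  f a a a a $      match f
Stack after step 6: $ J a J A (top = A).

A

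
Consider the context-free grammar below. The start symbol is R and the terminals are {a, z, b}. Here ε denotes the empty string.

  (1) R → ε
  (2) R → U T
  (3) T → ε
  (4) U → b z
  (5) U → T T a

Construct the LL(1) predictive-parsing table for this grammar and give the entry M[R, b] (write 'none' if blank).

FIRST(T): from T→ε we get {ε}. So FIRST(T) = {ε}.
FIRST(U): from U→b z we get {b}; from U→T T a we get {a}. So FIRST(U) = {a, b}.
FIRST(R): from R→ε we get {ε}; from R→U T we get {a, b}. So FIRST(R) = {ε, a, b}.
FOLLOW(R) includes $ since R is the start symbol.
FOLLOW(R): R appears on no right-hand side. Thus FOLLOW(R) = {$}.
For R → ε: FIRST(ε) = {ε}, so it goes in M[R, t] for t ∈ {}; since ε ∈ FIRST, also for every t ∈ FOLLOW(R) = {$}.
For R → U T: FIRST(U T) = {a, b}, so it goes in M[R, t] for t ∈ {a, b}.

R → U T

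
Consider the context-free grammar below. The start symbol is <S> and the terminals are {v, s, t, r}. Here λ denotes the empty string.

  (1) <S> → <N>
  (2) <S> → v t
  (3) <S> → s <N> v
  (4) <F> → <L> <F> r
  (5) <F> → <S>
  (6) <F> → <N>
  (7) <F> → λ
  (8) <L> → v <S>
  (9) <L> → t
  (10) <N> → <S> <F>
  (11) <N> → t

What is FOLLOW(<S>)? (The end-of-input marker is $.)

FIRST(<L>) = {t, v}
FIRST(<S>) = {s, t, v}  (via <N>)
FIRST(<N>) = {s, t, v}  (via <S> <F>)
FIRST(<F>) = {λ, s, t, v}  (via <L> <F> r, <S>, <N>)
FOLLOW(<S>) includes $ since <S> is the start symbol.
FOLLOW(<L>): in <F>→<L> <F> r, <L> is followed by <F> r with FIRST {r, s, t, v}. Thus FOLLOW(<L>) = {r, s, t, v}.
FOLLOW(<S>): in <F>→<S>, the suffix after <S> is empty, so FOLLOW(<S>) ⊇ FOLLOW(<F>) = {$, r, s, t, v}; in <L>→v <S>, the suffix after <S> is empty, so FOLLOW(<S>) ⊇ FOLLOW(<L>) = {r, s, t, v}; in <N>→<S> <F>, <S> is followed by <F> with FIRST {λ, s, t, v}; in <N>→<S> <F>, the suffix after <S> is nullable, so FOLLOW(<S>) ⊇ FOLLOW(<N>) = {$, r, s, t, v}. Thus FOLLOW(<S>) = {$, r, s, t, v}.
FOLLOW(<F>): in <F>→<L> <F> r, <F> is followed by r with FIRST {r}; in <N>→<S> <F>, the suffix after <F> is empty, so FOLLOW(<F>) ⊇ FOLLOW(<N>) = {$, r, s, t, v}. Thus FOLLOW(<F>) = {$, r, s, t, v}.
FOLLOW(<N>): in <S>→<N>, the suffix after <N> is empty, so FOLLOW(<N>) ⊇ FOLLOW(<S>) = {$, r, s, t, v}; in <S>→s <N> v, <N> is followed by v with FIRST {v}; in <F>→<N>, the suffix after <N> is empty, so FOLLOW(<N>) ⊇ FOLLOW(<F>) = {$, r, s, t, v}. Thus FOLLOW(<N>) = {$, r, s, t, v}.

{$, r, s, t, v}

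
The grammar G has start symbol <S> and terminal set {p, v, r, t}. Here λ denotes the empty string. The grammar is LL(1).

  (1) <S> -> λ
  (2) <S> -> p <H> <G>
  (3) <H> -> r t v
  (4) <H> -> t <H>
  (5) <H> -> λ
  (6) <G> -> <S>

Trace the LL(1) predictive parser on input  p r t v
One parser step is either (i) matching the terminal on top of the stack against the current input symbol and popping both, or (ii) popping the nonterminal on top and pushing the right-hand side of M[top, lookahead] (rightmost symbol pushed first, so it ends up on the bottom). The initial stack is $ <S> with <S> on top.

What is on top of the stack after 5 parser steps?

v

     Stack        Input      Action
  1  $ <S>        p r t v $  expand <S> -> p <H> <G>
  2  $ <G> <H> p  p r t v $  match p
  3  $ <G> <H>    r t v $    expand <H> -> r t v
  4  $ <G> v t r  r t v $    match r
  5  $ <G> v t    t v $      match t
Stack after step 5: $ <G> v (top = v).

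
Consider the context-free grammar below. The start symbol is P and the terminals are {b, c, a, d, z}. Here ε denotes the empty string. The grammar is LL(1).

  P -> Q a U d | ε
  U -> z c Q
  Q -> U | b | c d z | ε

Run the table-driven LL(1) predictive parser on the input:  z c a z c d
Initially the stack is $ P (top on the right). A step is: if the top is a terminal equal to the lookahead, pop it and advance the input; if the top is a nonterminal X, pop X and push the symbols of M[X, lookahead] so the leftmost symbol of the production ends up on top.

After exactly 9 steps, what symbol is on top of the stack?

c

step 1: stack=$ P  input=z c a z c d $  — expand P -> Q a U d
step 2: stack=$ d U a Q  input=z c a z c d $  — expand Q -> U
step 3: stack=$ d U a U  input=z c a z c d $  — expand U -> z c Q
step 4: stack=$ d U a Q c z  input=z c a z c d $  — match z
step 5: stack=$ d U a Q c  input=c a z c d $  — match c
step 6: stack=$ d U a Q  input=a z c d $  — expand Q -> ε
step 7: stack=$ d U a  input=a z c d $  — match a
step 8: stack=$ d U  input=z c d $  — expand U -> z c Q
step 9: stack=$ d Q c z  input=z c d $  — match z
Stack after step 9: $ d Q c (top = c).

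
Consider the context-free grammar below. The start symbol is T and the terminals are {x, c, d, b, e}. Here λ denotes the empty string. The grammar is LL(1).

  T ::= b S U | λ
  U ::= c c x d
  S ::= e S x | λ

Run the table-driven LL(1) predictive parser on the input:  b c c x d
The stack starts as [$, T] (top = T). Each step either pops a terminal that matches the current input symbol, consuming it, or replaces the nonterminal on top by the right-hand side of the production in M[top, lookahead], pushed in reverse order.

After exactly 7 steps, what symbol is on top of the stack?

d

step 1: stack=$ T  input=b c c x d $  — expand T ::= b S U
step 2: stack=$ U S b  input=b c c x d $  — match b
step 3: stack=$ U S  input=c c x d $  — expand S ::= λ
step 4: stack=$ U  input=c c x d $  — expand U ::= c c x d
step 5: stack=$ d x c c  input=c c x d $  — match c
step 6: stack=$ d x c  input=c x d $  — match c
step 7: stack=$ d x  input=x d $  — match x
Stack after step 7: $ d (top = d).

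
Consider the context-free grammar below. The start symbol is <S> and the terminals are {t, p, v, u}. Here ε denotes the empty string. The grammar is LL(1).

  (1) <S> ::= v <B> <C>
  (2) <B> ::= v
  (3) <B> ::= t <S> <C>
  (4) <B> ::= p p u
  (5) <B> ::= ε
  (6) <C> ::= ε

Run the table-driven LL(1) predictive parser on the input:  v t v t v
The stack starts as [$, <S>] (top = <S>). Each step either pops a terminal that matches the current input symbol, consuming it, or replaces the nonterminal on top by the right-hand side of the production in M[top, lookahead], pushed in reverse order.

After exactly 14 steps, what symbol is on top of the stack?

<C>

step 1: stack=$ <S>  input=v t v t v $  — expand <S> ::= v <B> <C>
step 2: stack=$ <C> <B> v  input=v t v t v $  — match v
step 3: stack=$ <C> <B>  input=t v t v $  — expand <B> ::= t <S> <C>
step 4: stack=$ <C> <C> <S> t  input=t v t v $  — match t
step 5: stack=$ <C> <C> <S>  input=v t v $  — expand <S> ::= v <B> <C>
step 6: stack=$ <C> <C> <C> <B> v  input=v t v $  — match v
step 7: stack=$ <C> <C> <C> <B>  input=t v $  — expand <B> ::= t <S> <C>
step 8: stack=$ <C> <C> <C> <C> <S> t  input=t v $  — match t
step 9: stack=$ <C> <C> <C> <C> <S>  input=v $  — expand <S> ::= v <B> <C>
step 10: stack=$ <C> <C> <C> <C> <C> <B> v  input=v $  — match v
step 11: stack=$ <C> <C> <C> <C> <C> <B>  input=$  — expand <B> ::= ε
step 12: stack=$ <C> <C> <C> <C> <C>  input=$  — expand <C> ::= ε
step 13: stack=$ <C> <C> <C> <C>  input=$  — expand <C> ::= ε
step 14: stack=$ <C> <C> <C>  input=$  — expand <C> ::= ε
Stack after step 14: $ <C> <C> (top = <C>).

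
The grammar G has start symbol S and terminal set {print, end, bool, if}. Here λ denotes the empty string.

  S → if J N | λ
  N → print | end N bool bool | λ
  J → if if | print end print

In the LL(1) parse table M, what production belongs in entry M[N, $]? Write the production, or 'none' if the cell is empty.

N → λ

FIRST(S) = {λ, if}
FIRST(N) = {λ, end, print}
FIRST(J) = {if, print}
FOLLOW(S) includes $ since S is the start symbol.
FOLLOW(S): S appears on no right-hand side. Thus FOLLOW(S) = {$}.
FOLLOW(N): in S→if J N, the suffix after N is empty, so FOLLOW(N) ⊇ FOLLOW(S) = {$}; in N→end N bool bool, N is followed by bool bool with FIRST {bool}. Thus FOLLOW(N) = {$, bool}.
For N → print: FIRST(print) = {print}, so it goes in M[N, t] for t ∈ {print}.
For N → end N bool bool: FIRST(end N bool bool) = {end}, so it goes in M[N, t] for t ∈ {end}.
For N → λ: FIRST(λ) = {λ}, so it goes in M[N, t] for t ∈ {}; since λ ∈ FIRST, also for every t ∈ FOLLOW(N) = {$, bool}.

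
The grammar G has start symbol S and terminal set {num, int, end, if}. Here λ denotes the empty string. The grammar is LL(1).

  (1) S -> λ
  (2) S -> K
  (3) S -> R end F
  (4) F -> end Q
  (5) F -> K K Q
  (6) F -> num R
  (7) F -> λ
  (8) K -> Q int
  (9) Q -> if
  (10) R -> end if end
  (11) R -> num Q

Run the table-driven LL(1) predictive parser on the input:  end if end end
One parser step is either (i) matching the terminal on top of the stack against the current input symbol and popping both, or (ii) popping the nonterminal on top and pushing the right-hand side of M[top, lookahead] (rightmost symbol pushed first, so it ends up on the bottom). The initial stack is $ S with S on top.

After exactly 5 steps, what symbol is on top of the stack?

     Stack               Input             Action
  1  $ S                 end if end end $  expand S -> R end F
  2  $ F end R           end if end end $  expand R -> end if end
  3  $ F end end if end  end if end end $  match end
  4  $ F end end if      if end end $      match if
  5  $ F end end         end end $         match end
Stack after step 5: $ F end (top = end).

end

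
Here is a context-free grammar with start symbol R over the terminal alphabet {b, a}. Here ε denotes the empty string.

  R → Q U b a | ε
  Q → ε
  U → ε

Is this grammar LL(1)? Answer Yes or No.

FIRST(R) = {ε, b}
FIRST(Q) = {ε}
FIRST(U) = {ε}
FOLLOW(R) = {$}
FOLLOW(Q) = {b}
FOLLOW(U) = {b}
Each cell of M receives at most one production.

Yes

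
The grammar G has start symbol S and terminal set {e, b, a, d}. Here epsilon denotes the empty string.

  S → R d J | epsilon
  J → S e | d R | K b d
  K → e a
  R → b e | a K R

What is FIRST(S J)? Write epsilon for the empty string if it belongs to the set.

FIRST(K) = {e}
FIRST(R) = {a, b}
FIRST(S) = {epsilon, a, b}  (via R d J)
FIRST(J) = {a, b, d, e}  (via S e, K b d)
FIRST(S J): take FIRST of each symbol in turn, carrying on past any symbol whose FIRST contains epsilon; result {a, b, d, e}.

{a, b, d, e}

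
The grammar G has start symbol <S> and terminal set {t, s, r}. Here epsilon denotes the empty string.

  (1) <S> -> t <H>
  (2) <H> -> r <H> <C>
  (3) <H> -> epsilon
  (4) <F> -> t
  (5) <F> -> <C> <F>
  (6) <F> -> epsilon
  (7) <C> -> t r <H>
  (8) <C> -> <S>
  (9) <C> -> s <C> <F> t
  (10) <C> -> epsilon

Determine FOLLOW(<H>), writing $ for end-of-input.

{$, s, t}

FIRST(<S>): from <S>->t <H> we get {t}. So FIRST(<S>) = {t}.
FIRST(<H>): from <H>->r <H> <C> we get {r}; from <H>->epsilon we get {epsilon}. So FIRST(<H>) = {epsilon, r}.
FIRST(<C>): from <C>->t r <H> we get {t}; from <C>-><S> we get {t}; from <C>->s <C> <F> t we get {s}; from <C>->epsilon we get {epsilon}. So FIRST(<C>) = {epsilon, s, t}.
FIRST(<F>): from <F>->t we get {t}; from <F>-><C> <F> we get {epsilon, s, t}; from <F>->epsilon we get {epsilon}. So FIRST(<F>) = {epsilon, s, t}.
FOLLOW(<S>) includes $ since <S> is the start symbol.
FOLLOW(<F>): in <F>-><C> <F>, the suffix after <F> is empty (adds nothing new); in <C>->s <C> <F> t, <F> is followed by t with FIRST {t}. Thus FOLLOW(<F>) = {t}.
FOLLOW(<S>): in <C>-><S>, the suffix after <S> is empty, so FOLLOW(<S>) ⊇ FOLLOW(<C>) = {$, s, t}. Thus FOLLOW(<S>) = {$, s, t}.
FOLLOW(<H>): in <S>->t <H>, the suffix after <H> is empty, so FOLLOW(<H>) ⊇ FOLLOW(<S>) = {$, s, t}; in <H>->r <H> <C>, <H> is followed by <C> with FIRST {epsilon, s, t}; in <H>->r <H> <C>, the suffix after <H> is nullable (adds nothing new); in <C>->t r <H>, the suffix after <H> is empty, so FOLLOW(<H>) ⊇ FOLLOW(<C>) = {$, s, t}. Thus FOLLOW(<H>) = {$, s, t}.
FOLLOW(<C>): in <H>->r <H> <C>, the suffix after <C> is empty, so FOLLOW(<C>) ⊇ FOLLOW(<H>) = {$, s, t}; in <F>-><C> <F>, <C> is followed by <F> with FIRST {epsilon, s, t}; in <F>-><C> <F>, the suffix after <C> is nullable, so FOLLOW(<C>) ⊇ FOLLOW(<F>) = {t}; in <C>->s <C> <F> t, <C> is followed by <F> t with FIRST {s, t}. Thus FOLLOW(<C>) = {$, s, t}.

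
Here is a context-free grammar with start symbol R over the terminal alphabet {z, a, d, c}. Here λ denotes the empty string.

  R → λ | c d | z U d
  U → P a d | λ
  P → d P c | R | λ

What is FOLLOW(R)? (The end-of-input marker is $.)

FIRST(R) = {λ, c, z}
FIRST(P) = {λ, c, d, z}  (via R)
FIRST(U) = {λ, a, c, d, z}  (via P a d)
FOLLOW(R) includes $ since R is the start symbol.
FOLLOW(U): in R→z U d, U is followed by d with FIRST {d}. Thus FOLLOW(U) = {d}.
FOLLOW(P): in U→P a d, P is followed by a d with FIRST {a}; in P→d P c, P is followed by c with FIRST {c}. Thus FOLLOW(P) = {a, c}.
FOLLOW(R): in P→R, the suffix after R is empty, so FOLLOW(R) ⊇ FOLLOW(P) = {a, c}. Thus FOLLOW(R) = {$, a, c}.

{$, a, c}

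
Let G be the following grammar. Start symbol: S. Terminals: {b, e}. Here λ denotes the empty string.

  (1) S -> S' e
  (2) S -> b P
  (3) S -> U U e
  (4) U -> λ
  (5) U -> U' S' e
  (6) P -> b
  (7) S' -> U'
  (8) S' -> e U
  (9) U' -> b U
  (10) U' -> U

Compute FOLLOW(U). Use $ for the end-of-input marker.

FIRST(P): from P->b we get {b}. So FIRST(P) = {b}.
FIRST(S): from S->S' e we get {b, e}; from S->b P we get {b}; from S->U U e we get {b, e}. So FIRST(S) = {b, e}.
FIRST(U): from U->λ we get {λ}; from U->U' S' e we get {b, e}. So FIRST(U) = {λ, b, e}.
FIRST(U'): from U'->b U we get {b}; from U'->U we get {λ, b, e}. So FIRST(U') = {λ, b, e}.
FIRST(S'): from S'->U' we get {λ, b, e}; from S'->e U we get {e}. So FIRST(S') = {λ, b, e}.
FOLLOW(S) includes $ since S is the start symbol.
FOLLOW(S): S appears on no right-hand side. Thus FOLLOW(S) = {$}.
FOLLOW(P): in S->b P, the suffix after P is empty, so FOLLOW(P) ⊇ FOLLOW(S) = {$}. Thus FOLLOW(P) = {$}.
FOLLOW(S'): in S->S' e, S' is followed by e with FIRST {e}; in U->U' S' e, S' is followed by e with FIRST {e}. Thus FOLLOW(S') = {e}.
FOLLOW(U'): in U->U' S' e, U' is followed by S' e with FIRST {b, e}; in S'->U', the suffix after U' is empty, so FOLLOW(U') ⊇ FOLLOW(S') = {e}. Thus FOLLOW(U') = {b, e}.
FOLLOW(U): in S->U U e (occurrence 1), U is followed by U e with FIRST {b, e}; in S->U U e (occurrence 2), U is followed by e with FIRST {e}; in S'->e U, the suffix after U is empty, so FOLLOW(U) ⊇ FOLLOW(S') = {e}; in U'->b U, the suffix after U is empty, so FOLLOW(U) ⊇ FOLLOW(U') = {b, e}; in U'->U, the suffix after U is empty, so FOLLOW(U) ⊇ FOLLOW(U') = {b, e}. Thus FOLLOW(U) = {b, e}.

{b, e}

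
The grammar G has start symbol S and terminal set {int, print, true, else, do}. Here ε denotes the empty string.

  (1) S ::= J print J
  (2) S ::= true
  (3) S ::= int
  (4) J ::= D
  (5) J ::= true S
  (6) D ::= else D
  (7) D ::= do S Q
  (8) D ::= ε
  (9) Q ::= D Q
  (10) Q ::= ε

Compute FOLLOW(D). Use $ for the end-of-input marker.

FIRST(D) = {ε, do, else}
FIRST(J) = {ε, do, else, true}  (via D)
FIRST(Q) = {ε, do, else}  (via D Q)
FIRST(S) = {do, else, int, print, true}  (via J print J)
FOLLOW(S) includes $ since S is the start symbol.
FOLLOW(S): in J::=true S, the suffix after S is empty, so FOLLOW(S) ⊇ FOLLOW(J) = {$, do, else, print}; in D::=do S Q, S is followed by Q with FIRST {ε, do, else}; in D::=do S Q, the suffix after S is nullable, so FOLLOW(S) ⊇ FOLLOW(D) = {$, do, else, print}. Thus FOLLOW(S) = {$, do, else, print}.
FOLLOW(J): in S::=J print J (occurrence 1), J is followed by print J with FIRST {print}; in S::=J print J (occurrence 2), the suffix after J is empty, so FOLLOW(J) ⊇ FOLLOW(S) = {$, do, else, print}. Thus FOLLOW(J) = {$, do, else, print}.
FOLLOW(D): in J::=D, the suffix after D is empty, so FOLLOW(D) ⊇ FOLLOW(J) = {$, do, else, print}; in D::=else D, the suffix after D is empty (adds nothing new); in Q::=D Q, D is followed by Q with FIRST {ε, do, else}; in Q::=D Q, the suffix after D is nullable, so FOLLOW(D) ⊇ FOLLOW(Q) = {$, do, else, print}. Thus FOLLOW(D) = {$, do, else, print}.
FOLLOW(Q): in D::=do S Q, the suffix after Q is empty, so FOLLOW(Q) ⊇ FOLLOW(D) = {$, do, else, print}; in Q::=D Q, the suffix after Q is empty (adds nothing new). Thus FOLLOW(Q) = {$, do, else, print}.

{$, do, else, print}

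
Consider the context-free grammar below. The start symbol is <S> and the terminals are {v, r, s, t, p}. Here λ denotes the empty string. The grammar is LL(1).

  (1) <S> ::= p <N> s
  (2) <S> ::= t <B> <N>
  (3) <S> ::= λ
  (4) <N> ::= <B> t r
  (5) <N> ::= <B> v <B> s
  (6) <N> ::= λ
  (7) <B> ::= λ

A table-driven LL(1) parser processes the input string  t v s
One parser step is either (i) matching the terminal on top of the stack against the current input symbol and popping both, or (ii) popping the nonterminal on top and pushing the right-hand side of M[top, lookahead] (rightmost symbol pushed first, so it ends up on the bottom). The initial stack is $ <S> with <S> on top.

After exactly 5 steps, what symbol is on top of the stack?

v

step 1: stack=$ <S>  input=t v s $  — expand <S> ::= t <B> <N>
step 2: stack=$ <N> <B> t  input=t v s $  — match t
step 3: stack=$ <N> <B>  input=v s $  — expand <B> ::= λ
step 4: stack=$ <N>  input=v s $  — expand <N> ::= <B> v <B> s
step 5: stack=$ s <B> v <B>  input=v s $  — expand <B> ::= λ
Stack after step 5: $ s <B> v (top = v).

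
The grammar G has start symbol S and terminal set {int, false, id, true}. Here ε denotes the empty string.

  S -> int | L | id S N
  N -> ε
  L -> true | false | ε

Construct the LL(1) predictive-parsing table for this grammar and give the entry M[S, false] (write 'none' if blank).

S -> L

FIRST(N) = {ε}
FIRST(L) = {ε, false, true}
FIRST(S) = {ε, false, id, int, true}  (via L)
FOLLOW(S) includes $ since S is the start symbol.
FOLLOW(S): in S->id S N, S is followed by N with FIRST {ε}; in S->id S N, the suffix after S is nullable (adds nothing new). Thus FOLLOW(S) = {$}.
For S -> int: FIRST(int) = {int}, so it goes in M[S, t] for t ∈ {int}.
For S -> L: FIRST(L) = {ε, false, true}, so it goes in M[S, t] for t ∈ {false, true}; since ε ∈ FIRST, also for every t ∈ FOLLOW(S) = {$}.
For S -> id S N: FIRST(id S N) = {id}, so it goes in M[S, t] for t ∈ {id}.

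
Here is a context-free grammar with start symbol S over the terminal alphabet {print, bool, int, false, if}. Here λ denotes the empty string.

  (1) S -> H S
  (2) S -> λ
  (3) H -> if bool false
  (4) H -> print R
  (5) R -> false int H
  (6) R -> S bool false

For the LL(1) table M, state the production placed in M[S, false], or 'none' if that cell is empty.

none

FIRST(H): from H->if bool false we get {if}; from H->print R we get {print}. So FIRST(H) = {if, print}.
FIRST(S): from S->H S we get {if, print}; from S->λ we get {λ}. So FIRST(S) = {λ, if, print}.
FIRST(R): from R->false int H we get {false}; from R->S bool false we get {bool, if, print}. So FIRST(R) = {bool, false, if, print}.
FOLLOW(S) includes $ since S is the start symbol.
FOLLOW(S): in S->H S, the suffix after S is empty (adds nothing new); in R->S bool false, S is followed by bool false with FIRST {bool}. Thus FOLLOW(S) = {$, bool}.
For S -> H S: FIRST(H S) = {if, print}, so it goes in M[S, t] for t ∈ {if, print}.
For S -> λ: FIRST(λ) = {λ}, so it goes in M[S, t] for t ∈ {}; since λ ∈ FIRST, also for every t ∈ FOLLOW(S) = {$, bool}.
None of these place a production in M[S, false].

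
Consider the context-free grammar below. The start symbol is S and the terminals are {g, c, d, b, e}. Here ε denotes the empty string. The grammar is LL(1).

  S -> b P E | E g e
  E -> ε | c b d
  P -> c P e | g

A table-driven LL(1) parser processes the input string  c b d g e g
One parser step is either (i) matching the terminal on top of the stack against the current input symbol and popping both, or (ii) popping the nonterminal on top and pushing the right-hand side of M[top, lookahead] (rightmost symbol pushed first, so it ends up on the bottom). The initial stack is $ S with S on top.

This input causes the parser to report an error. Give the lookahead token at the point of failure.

     Stack        Input          Action
  1  $ S          c b d g e g $  expand S -> E g e
  2  $ e g E      c b d g e g $  expand E -> c b d
  3  $ e g d b c  c b d g e g $  match c
  4  $ e g d b    b d g e g $    match b
  5  $ e g d      d g e g $      match d
  6  $ e g        g e g $        match g
  7  $ e          e g $          match e
  8  $            g $            error: stack empty but input remains

g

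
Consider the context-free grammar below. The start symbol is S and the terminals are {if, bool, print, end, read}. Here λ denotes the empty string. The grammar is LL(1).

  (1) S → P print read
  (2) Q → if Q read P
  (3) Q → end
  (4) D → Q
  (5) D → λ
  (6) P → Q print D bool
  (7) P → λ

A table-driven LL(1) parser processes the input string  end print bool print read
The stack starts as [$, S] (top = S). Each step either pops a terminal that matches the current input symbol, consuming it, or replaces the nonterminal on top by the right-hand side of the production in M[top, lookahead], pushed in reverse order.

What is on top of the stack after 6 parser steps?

     Stack                          Input                        Action
  1  $ S                            end print bool print read $  expand S → P print read
  2  $ read print P                 end print bool print read $  expand P → Q print D bool
  3  $ read print bool D print Q    end print bool print read $  expand Q → end
  4  $ read print bool D print end  end print bool print read $  match end
  5  $ read print bool D print      print bool print read $      match print
  6  $ read print bool D            bool print read $            expand D → λ
Stack after step 6: $ read print bool (top = bool).

bool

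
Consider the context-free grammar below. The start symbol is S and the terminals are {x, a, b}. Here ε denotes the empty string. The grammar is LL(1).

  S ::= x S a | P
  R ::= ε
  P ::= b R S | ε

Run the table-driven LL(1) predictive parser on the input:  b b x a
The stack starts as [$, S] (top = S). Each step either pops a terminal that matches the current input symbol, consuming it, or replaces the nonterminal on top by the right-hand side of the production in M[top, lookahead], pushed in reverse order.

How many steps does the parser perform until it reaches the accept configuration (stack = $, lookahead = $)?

step 1: stack=$ S  input=b b x a $  — expand S ::= P
step 2: stack=$ P  input=b b x a $  — expand P ::= b R S
step 3: stack=$ S R b  input=b b x a $  — match b
step 4: stack=$ S R  input=b x a $  — expand R ::= ε
step 5: stack=$ S  input=b x a $  — expand S ::= P
step 6: stack=$ P  input=b x a $  — expand P ::= b R S
step 7: stack=$ S R b  input=b x a $  — match b
step 8: stack=$ S R  input=x a $  — expand R ::= ε
step 9: stack=$ S  input=x a $  — expand S ::= x S a
step 10: stack=$ a S x  input=x a $  — match x
step 11: stack=$ a S  input=a $  — expand S ::= P
step 12: stack=$ a P  input=a $  — expand P ::= ε
step 13: stack=$ a  input=a $  — match a
Accept reached after 13 steps.

13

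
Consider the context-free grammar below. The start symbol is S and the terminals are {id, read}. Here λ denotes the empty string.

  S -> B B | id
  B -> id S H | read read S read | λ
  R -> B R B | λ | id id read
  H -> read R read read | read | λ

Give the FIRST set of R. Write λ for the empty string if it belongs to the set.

FIRST(B): from B->id S H we get {id}; from B->read read S read we get {read}; from B->λ we get {λ}. So FIRST(B) = {λ, id, read}.
FIRST(H): from H->read R read read we get {read}; from H->read we get {read}; from H->λ we get {λ}. So FIRST(H) = {λ, read}.
FIRST(S): from S->B B we get {λ, id, read}; from S->id we get {id}. So FIRST(S) = {λ, id, read}.
FIRST(R): from R->B R B we get {λ, id, read}; from R->λ we get {λ}; from R->id id read we get {id}. So FIRST(R) = {λ, id, read}.

{λ, id, read}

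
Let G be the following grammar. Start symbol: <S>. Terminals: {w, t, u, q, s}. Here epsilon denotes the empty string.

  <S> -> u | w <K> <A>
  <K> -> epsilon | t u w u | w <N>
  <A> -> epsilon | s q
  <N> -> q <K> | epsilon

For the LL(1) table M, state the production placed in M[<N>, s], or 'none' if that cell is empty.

<N> -> epsilon

FIRST(<S>) = {u, w}
FIRST(<K>) = {epsilon, t, w}
FIRST(<A>) = {epsilon, s}
FIRST(<N>) = {epsilon, q}
FOLLOW(<S>) includes $ since <S> is the start symbol.
FOLLOW(<K>): in <S>->w <K> <A>, <K> is followed by <A> with FIRST {epsilon, s}; in <S>->w <K> <A>, the suffix after <K> is nullable, so FOLLOW(<K>) ⊇ FOLLOW(<S>) = {$}; in <N>->q <K>, the suffix after <K> is empty, so FOLLOW(<K>) ⊇ FOLLOW(<N>) = {$, s}. Thus FOLLOW(<K>) = {$, s}.
FOLLOW(<N>): in <K>->w <N>, the suffix after <N> is empty, so FOLLOW(<N>) ⊇ FOLLOW(<K>) = {$, s}. Thus FOLLOW(<N>) = {$, s}.
For <N> -> q <K>: FIRST(q <K>) = {q}, so it goes in M[<N>, t] for t ∈ {q}.
For <N> -> epsilon: FIRST(epsilon) = {epsilon}, so it goes in M[<N>, t] for t ∈ {}; since epsilon ∈ FIRST, also for every t ∈ FOLLOW(<N>) = {$, s}.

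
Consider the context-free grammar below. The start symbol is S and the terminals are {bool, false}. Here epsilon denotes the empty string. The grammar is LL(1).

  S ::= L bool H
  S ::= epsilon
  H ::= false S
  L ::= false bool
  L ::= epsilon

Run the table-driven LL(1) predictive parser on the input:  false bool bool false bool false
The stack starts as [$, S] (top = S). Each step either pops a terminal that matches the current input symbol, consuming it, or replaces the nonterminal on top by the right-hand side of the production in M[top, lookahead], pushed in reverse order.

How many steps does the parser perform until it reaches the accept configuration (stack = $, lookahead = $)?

step 1: stack=$ S  input=false bool bool false bool false $  — expand S ::= L bool H
step 2: stack=$ H bool L  input=false bool bool false bool false $  — expand L ::= false bool
step 3: stack=$ H bool bool false  input=false bool bool false bool false $  — match false
step 4: stack=$ H bool bool  input=bool bool false bool false $  — match bool
step 5: stack=$ H bool  input=bool false bool false $  — match bool
step 6: stack=$ H  input=false bool false $  — expand H ::= false S
step 7: stack=$ S false  input=false bool false $  — match false
step 8: stack=$ S  input=bool false $  — expand S ::= L bool H
step 9: stack=$ H bool L  input=bool false $  — expand L ::= epsilon
step 10: stack=$ H bool  input=bool false $  — match bool
step 11: stack=$ H  input=false $  — expand H ::= false S
step 12: stack=$ S false  input=false $  — match false
step 13: stack=$ S  input=$  — expand S ::= epsilon
Accept reached after 13 steps.

13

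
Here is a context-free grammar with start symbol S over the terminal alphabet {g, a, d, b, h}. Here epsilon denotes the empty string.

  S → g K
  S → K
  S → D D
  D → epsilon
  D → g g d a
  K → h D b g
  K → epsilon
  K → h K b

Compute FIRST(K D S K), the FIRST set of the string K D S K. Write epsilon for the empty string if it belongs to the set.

FIRST(D) = {epsilon, g}
FIRST(K) = {epsilon, h}
FIRST(S) = {epsilon, g, h}  (via K, D D)
FIRST(K D S K): take FIRST of each symbol in turn, carrying on past any symbol whose FIRST contains epsilon; result {epsilon, g, h}.

{epsilon, g, h}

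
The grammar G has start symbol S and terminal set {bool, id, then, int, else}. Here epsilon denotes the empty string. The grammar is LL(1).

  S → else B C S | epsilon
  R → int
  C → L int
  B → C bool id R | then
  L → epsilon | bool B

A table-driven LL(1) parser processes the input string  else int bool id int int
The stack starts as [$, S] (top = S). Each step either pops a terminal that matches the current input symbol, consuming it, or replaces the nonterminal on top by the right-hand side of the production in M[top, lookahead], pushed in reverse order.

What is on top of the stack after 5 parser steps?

step 1: stack=$ S  input=else int bool id int int $  — expand S → else B C S
step 2: stack=$ S C B else  input=else int bool id int int $  — match else
step 3: stack=$ S C B  input=int bool id int int $  — expand B → C bool id R
step 4: stack=$ S C R id bool C  input=int bool id int int $  — expand C → L int
step 5: stack=$ S C R id bool int L  input=int bool id int int $  — expand L → epsilon
Stack after step 5: $ S C R id bool int (top = int).

int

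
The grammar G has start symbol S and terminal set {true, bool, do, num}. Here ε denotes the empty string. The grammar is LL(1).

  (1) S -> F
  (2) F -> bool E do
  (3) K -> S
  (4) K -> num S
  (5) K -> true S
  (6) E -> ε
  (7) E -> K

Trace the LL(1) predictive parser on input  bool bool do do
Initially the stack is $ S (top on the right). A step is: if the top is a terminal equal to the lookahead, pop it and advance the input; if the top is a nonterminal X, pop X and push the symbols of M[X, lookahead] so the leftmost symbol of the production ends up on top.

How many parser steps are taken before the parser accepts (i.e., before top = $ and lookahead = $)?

11

      Stack           Input              Action
   1  $ S             bool bool do do $  expand S -> F
   2  $ F             bool bool do do $  expand F -> bool E do
   3  $ do E bool     bool bool do do $  match bool
   4  $ do E          bool do do $       expand E -> K
   5  $ do K          bool do do $       expand K -> S
   6  $ do S          bool do do $       expand S -> F
   7  $ do F          bool do do $       expand F -> bool E do
   8  $ do do E bool  bool do do $       match bool
   9  $ do do E       do do $            expand E -> ε
  10  $ do do         do do $            match do
  11  $ do            do $               match do
Accept reached after 11 steps.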